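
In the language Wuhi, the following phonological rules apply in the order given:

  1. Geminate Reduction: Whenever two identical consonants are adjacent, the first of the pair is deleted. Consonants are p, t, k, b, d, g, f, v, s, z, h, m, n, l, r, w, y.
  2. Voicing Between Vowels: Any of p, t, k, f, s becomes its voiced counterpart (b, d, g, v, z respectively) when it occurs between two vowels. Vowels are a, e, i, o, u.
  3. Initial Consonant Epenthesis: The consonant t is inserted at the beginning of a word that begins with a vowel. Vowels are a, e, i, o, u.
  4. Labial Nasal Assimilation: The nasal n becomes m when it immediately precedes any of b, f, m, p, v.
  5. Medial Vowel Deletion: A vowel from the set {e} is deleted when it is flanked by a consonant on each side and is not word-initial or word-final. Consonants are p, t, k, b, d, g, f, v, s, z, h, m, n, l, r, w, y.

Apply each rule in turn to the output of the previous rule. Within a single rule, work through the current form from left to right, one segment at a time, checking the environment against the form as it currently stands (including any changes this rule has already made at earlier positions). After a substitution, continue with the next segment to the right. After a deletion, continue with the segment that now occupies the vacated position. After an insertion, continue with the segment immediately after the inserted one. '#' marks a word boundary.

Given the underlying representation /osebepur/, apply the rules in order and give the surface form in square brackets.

[tozbbur]

1 Geminate Reduction: no change — [osebepur]
2 Voicing Between Vowels: [osebepur] → [ozebebur]
3 Initial Consonant Epenthesis: [ozebebur] → [tozebebur]
4 Labial Nasal Assimilation: no change — [tozebebur]
5 Medial Vowel Deletion: [tozebebur] → [tozbbur]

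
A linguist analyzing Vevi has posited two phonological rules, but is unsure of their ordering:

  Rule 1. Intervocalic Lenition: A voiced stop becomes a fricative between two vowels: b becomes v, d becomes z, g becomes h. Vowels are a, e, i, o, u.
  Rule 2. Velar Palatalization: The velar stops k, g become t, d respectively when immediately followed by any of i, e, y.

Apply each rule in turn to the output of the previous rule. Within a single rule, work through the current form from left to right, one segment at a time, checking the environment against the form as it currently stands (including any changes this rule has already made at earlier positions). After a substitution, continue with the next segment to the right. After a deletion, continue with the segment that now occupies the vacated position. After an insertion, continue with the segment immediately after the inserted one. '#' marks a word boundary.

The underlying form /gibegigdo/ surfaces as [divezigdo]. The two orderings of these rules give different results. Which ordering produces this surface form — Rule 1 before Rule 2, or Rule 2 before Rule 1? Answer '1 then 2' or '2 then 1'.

2 then 1

Order 1 then 2:
  1 Intervocalic Lenition: [gibegigdo] → [givehigdo]
  2 Velar Palatalization: [givehigdo] → [divehigdo]
  result: [divehigdo]
Order 2 then 1:
  2 Velar Palatalization: [gibegigdo] → [dibedigdo]
  1 Intervocalic Lenition: [dibedigdo] → [divezigdo]
  result: [divezigdo]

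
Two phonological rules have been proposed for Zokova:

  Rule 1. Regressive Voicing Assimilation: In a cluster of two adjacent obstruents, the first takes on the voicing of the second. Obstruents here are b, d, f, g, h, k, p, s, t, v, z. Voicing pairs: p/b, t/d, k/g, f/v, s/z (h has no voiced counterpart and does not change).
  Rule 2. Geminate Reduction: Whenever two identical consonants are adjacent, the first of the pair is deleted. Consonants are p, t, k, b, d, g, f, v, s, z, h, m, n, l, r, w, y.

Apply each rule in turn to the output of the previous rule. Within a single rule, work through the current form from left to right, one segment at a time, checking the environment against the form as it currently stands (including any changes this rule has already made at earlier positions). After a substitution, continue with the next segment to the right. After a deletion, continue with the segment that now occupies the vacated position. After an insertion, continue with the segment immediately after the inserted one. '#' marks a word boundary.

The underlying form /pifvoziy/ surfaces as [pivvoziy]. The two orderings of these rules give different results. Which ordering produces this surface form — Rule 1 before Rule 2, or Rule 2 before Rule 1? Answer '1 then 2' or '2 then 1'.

2 then 1

Order 1 then 2:
  1 Regressive Voicing Assimilation: [pifvoziy] → [pivvoziy]
  2 Geminate Reduction: [pivvoziy] → [pivoziy]
  result: [pivoziy]
Order 2 then 1:
  2 Geminate Reduction: no change — [pifvoziy]
  1 Regressive Voicing Assimilation: [pifvoziy] → [pivvoziy]
  result: [pivvoziy]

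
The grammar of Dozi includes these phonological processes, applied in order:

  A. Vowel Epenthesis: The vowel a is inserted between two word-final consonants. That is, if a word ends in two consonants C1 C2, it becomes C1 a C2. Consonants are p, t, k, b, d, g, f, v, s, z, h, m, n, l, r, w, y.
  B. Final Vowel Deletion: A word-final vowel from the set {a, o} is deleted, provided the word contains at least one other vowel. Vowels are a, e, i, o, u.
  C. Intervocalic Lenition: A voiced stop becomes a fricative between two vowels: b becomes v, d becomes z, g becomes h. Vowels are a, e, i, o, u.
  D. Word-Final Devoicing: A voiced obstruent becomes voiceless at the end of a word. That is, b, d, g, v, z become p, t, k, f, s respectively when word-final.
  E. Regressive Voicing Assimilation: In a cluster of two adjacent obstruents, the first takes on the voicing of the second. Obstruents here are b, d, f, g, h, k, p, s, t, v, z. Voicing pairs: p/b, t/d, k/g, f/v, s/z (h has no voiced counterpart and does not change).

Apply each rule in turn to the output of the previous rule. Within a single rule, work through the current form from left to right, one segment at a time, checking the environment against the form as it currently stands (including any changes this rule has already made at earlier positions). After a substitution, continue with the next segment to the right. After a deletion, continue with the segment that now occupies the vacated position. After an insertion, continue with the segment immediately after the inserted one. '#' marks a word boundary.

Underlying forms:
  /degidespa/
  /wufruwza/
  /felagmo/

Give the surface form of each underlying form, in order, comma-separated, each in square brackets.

[dehizesp], [wufruws], [felagm]

/degidespa/:
  A Vowel Epenthesis: no change — [degidespa]
  B Final Vowel Deletion: [degidespa] → [degidesp]
  C Intervocalic Lenition: [degidesp] → [dehizesp]
  D Word-Final Devoicing: no change — [dehizesp]
  E Regressive Voicing Assimilation: no change — [dehizesp]
/wufruwza/:
  A Vowel Epenthesis: no change — [wufruwza]
  B Final Vowel Deletion: [wufruwza] → [wufruwz]
  C Intervocalic Lenition: no change — [wufruwz]
  D Word-Final Devoicing: [wufruwz] → [wufruws]
  E Regressive Voicing Assimilation: no change — [wufruws]
/felagmo/:
  A Vowel Epenthesis: no change — [felagmo]
  B Final Vowel Deletion: [felagmo] → [felagm]
  C Intervocalic Lenition: no change — [felagm]
  D Word-Final Devoicing: no change — [felagm]
  E Regressive Voicing Assimilation: no change — [felagm]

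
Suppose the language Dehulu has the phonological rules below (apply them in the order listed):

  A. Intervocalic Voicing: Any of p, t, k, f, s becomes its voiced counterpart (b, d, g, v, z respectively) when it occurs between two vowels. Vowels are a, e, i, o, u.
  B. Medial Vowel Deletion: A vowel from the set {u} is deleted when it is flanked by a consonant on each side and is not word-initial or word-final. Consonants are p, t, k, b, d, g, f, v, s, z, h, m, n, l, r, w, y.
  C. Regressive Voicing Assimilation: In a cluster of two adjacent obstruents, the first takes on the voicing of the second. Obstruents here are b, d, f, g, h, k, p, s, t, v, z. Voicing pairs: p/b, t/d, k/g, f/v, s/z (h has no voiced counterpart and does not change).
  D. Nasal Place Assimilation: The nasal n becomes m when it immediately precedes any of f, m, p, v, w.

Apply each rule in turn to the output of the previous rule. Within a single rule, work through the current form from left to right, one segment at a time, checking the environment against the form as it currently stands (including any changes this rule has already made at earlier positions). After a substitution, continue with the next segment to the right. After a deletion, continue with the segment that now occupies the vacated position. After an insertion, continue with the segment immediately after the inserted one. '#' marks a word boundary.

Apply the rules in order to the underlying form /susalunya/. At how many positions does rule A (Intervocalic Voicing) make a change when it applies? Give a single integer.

A Intervocalic Voicing: [susalunya] → [suzalunya]
B Medial Vowel Deletion: [suzalunya] → [szalnya]
C Regressive Voicing Assimilation: [szalnya] → [zzalnya]
D Nasal Place Assimilation: no change — [zzalnya]
Rule A changed 1 position(s).

1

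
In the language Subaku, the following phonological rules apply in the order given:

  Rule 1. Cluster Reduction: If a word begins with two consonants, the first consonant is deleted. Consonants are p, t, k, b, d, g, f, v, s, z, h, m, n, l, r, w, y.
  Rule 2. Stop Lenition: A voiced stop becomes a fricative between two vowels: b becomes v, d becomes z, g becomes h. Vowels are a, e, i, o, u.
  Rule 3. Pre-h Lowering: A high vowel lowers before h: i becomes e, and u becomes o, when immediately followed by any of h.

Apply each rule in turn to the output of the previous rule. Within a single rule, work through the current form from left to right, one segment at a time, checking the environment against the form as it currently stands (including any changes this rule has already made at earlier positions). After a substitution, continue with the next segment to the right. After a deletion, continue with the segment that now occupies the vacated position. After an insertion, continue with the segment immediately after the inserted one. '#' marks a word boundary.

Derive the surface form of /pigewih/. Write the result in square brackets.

[peheweh]

Rule 1 Cluster Reduction: no change — [pigewih]
Rule 2 Stop Lenition: [pigewih] → [pihewih]
Rule 3 Pre-h Lowering: [pihewih] → [peheweh]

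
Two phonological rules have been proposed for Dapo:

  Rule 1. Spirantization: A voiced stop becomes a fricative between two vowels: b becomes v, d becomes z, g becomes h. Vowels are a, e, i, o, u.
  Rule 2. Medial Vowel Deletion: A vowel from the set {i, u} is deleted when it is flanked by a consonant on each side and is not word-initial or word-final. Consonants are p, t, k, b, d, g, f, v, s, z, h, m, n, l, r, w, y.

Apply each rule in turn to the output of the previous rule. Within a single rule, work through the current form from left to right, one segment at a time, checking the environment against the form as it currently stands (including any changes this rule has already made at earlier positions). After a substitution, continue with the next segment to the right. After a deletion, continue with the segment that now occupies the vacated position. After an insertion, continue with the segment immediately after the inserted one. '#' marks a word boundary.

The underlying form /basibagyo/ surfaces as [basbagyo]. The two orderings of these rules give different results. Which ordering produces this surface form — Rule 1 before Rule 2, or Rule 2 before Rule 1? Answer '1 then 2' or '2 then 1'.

2 then 1

Order 1 then 2:
  1 Spirantization: [basibagyo] → [basivagyo]
  2 Medial Vowel Deletion: [basivagyo] → [basvagyo]
  result: [basvagyo]
Order 2 then 1:
  2 Medial Vowel Deletion: [basibagyo] → [basbagyo]
  1 Spirantization: no change — [basbagyo]
  result: [basbagyo]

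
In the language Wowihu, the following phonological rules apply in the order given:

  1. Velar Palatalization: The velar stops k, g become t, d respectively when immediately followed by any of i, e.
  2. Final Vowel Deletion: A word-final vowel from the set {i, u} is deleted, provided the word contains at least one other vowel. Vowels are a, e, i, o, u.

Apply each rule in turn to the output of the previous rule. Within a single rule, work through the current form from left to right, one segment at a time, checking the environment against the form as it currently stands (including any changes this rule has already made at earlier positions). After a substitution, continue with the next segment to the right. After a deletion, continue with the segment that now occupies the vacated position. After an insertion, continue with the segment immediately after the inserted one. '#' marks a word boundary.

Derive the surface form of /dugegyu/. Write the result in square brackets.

[dudegy]

1 Velar Palatalization: [dugegyu] → [dudegyu]
2 Final Vowel Deletion: [dudegyu] → [dudegy]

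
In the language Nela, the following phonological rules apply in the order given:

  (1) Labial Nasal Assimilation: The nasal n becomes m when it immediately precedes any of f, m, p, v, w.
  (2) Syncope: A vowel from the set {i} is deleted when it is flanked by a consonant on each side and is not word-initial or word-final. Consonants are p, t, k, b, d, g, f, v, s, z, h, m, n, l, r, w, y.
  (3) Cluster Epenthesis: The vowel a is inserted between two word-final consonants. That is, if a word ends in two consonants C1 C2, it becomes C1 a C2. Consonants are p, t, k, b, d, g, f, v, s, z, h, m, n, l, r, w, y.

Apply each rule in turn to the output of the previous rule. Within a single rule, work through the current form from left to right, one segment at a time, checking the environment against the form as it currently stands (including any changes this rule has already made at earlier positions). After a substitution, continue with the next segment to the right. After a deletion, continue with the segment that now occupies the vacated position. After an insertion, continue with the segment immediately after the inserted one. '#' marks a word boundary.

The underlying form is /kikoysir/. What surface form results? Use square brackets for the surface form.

[kkoysar]

(1) Labial Nasal Assimilation: no change — [kikoysir]
(2) Syncope: [kikoysir] → [kkoysr]
(3) Cluster Epenthesis: [kkoysr] → [kkoysar]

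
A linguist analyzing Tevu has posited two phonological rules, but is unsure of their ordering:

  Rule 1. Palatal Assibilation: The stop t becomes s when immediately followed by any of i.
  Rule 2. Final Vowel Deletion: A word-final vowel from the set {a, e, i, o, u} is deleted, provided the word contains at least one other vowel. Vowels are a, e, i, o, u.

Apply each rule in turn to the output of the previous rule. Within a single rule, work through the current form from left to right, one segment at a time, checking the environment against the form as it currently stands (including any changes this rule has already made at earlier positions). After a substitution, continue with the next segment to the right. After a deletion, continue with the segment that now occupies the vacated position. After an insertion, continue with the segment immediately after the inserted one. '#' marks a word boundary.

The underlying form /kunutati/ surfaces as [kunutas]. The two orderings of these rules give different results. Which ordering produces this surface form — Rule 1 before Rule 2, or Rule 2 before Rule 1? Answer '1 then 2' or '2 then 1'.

1 then 2

Order 1 then 2:
  1 Palatal Assibilation: [kunutati] → [kunutasi]
  2 Final Vowel Deletion: [kunutasi] → [kunutas]
  result: [kunutas]
Order 2 then 1:
  2 Final Vowel Deletion: [kunutati] → [kunutat]
  1 Palatal Assibilation: no change — [kunutat]
  result: [kunutat]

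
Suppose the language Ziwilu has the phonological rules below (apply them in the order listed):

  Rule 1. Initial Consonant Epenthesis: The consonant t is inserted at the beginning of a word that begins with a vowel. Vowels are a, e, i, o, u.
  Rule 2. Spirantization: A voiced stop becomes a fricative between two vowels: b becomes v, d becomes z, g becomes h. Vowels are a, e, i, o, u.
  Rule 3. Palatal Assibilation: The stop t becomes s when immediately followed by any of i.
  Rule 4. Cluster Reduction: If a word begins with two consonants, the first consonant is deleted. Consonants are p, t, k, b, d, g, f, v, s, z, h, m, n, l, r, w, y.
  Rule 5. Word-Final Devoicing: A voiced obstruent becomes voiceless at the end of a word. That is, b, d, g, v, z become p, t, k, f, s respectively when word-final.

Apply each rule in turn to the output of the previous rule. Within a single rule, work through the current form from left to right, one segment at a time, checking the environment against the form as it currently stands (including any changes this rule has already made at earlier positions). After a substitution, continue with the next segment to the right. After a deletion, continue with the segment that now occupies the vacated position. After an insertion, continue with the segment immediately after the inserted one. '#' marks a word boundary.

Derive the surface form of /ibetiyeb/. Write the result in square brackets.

[sivesiyep]

Rule 1 Initial Consonant Epenthesis: [ibetiyeb] → [tibetiyeb]
Rule 2 Spirantization: [tibetiyeb] → [tivetiyeb]
Rule 3 Palatal Assibilation: [tivetiyeb] → [sivesiyeb]
Rule 4 Cluster Reduction: no change — [sivesiyeb]
Rule 5 Word-Final Devoicing: [sivesiyeb] → [sivesiyep]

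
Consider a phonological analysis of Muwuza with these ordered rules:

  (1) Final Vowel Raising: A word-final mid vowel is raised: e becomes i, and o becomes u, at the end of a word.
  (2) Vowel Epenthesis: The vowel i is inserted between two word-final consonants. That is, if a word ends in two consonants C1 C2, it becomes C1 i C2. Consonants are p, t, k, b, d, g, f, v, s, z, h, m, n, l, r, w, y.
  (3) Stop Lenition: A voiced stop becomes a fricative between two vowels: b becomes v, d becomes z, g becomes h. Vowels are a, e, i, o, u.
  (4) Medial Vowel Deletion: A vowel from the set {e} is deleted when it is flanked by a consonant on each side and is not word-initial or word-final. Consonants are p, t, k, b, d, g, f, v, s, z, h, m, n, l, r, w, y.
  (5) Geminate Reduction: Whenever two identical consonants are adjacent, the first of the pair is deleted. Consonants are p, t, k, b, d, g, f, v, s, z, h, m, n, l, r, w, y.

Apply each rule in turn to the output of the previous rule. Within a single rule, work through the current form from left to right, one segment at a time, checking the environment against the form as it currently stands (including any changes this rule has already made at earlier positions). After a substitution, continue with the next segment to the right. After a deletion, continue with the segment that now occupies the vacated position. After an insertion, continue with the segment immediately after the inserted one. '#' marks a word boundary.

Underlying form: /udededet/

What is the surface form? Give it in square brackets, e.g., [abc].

(1) Final Vowel Raising: no change — [udededet]
(2) Vowel Epenthesis: no change — [udededet]
(3) Stop Lenition: [udededet] → [uzezezet]
(4) Medial Vowel Deletion: [uzezezet] → [uzzzt]
(5) Geminate Reduction: [uzzzt] → [uzt]

[uzt]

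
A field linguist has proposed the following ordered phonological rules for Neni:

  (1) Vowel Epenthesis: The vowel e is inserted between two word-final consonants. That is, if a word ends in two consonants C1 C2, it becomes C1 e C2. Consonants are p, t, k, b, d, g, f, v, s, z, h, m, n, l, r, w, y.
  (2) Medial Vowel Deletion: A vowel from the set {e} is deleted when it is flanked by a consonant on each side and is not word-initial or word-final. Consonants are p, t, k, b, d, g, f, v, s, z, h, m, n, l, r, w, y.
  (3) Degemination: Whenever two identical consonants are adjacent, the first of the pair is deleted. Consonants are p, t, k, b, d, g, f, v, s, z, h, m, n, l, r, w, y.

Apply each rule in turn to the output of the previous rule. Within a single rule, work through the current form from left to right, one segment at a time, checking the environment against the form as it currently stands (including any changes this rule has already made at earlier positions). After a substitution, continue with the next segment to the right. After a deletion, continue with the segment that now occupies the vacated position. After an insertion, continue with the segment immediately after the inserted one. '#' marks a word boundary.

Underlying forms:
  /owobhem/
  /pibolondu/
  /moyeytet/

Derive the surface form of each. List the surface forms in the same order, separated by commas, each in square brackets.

/owobhem/:
  (1) Vowel Epenthesis: no change — [owobhem]
  (2) Medial Vowel Deletion: [owobhem] → [owobhm]
  (3) Degemination: no change — [owobhm]
/pibolondu/:
  (1) Vowel Epenthesis: no change — [pibolondu]
  (2) Medial Vowel Deletion: no change — [pibolondu]
  (3) Degemination: no change — [pibolondu]
/moyeytet/:
  (1) Vowel Epenthesis: no change — [moyeytet]
  (2) Medial Vowel Deletion: [moyeytet] → [moyytt]
  (3) Degemination: [moyytt] → [moyt]

[owobhm], [pibolondu], [moyt]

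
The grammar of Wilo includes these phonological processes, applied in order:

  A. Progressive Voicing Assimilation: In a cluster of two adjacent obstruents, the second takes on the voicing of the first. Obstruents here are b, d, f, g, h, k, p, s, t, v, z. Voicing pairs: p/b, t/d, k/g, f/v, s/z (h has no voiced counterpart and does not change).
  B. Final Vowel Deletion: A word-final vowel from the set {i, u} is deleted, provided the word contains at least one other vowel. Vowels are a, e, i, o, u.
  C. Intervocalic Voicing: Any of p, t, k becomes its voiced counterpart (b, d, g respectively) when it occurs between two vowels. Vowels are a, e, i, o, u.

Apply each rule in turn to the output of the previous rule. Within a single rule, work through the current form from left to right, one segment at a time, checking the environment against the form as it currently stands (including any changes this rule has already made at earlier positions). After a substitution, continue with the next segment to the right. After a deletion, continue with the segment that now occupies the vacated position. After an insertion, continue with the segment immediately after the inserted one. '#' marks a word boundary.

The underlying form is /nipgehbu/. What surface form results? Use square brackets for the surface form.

[nipkehp]

A Progressive Voicing Assimilation: [nipgehbu] → [nipkehpu]
B Final Vowel Deletion: [nipkehpu] → [nipkehp]
C Intervocalic Voicing: no change — [nipkehp]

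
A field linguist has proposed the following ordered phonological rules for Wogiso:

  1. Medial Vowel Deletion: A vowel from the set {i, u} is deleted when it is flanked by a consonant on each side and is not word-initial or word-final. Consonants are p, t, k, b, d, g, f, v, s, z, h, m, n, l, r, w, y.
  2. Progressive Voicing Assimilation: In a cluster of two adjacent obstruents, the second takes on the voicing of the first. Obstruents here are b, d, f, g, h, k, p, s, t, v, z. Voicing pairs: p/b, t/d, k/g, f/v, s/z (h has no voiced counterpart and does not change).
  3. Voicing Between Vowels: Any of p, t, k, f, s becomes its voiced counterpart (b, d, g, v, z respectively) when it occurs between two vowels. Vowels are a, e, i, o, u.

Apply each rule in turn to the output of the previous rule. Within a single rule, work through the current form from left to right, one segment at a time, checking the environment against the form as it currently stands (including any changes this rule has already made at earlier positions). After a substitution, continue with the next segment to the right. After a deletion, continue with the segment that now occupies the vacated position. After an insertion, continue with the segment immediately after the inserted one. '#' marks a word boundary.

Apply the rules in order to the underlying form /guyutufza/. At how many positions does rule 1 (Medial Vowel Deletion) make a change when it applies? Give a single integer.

1 Medial Vowel Deletion: [guyutufza] → [gytfza]
2 Progressive Voicing Assimilation: [gytfza] → [gytfsa]
3 Voicing Between Vowels: no change — [gytfsa]
Rule 1 changed 3 position(s).

3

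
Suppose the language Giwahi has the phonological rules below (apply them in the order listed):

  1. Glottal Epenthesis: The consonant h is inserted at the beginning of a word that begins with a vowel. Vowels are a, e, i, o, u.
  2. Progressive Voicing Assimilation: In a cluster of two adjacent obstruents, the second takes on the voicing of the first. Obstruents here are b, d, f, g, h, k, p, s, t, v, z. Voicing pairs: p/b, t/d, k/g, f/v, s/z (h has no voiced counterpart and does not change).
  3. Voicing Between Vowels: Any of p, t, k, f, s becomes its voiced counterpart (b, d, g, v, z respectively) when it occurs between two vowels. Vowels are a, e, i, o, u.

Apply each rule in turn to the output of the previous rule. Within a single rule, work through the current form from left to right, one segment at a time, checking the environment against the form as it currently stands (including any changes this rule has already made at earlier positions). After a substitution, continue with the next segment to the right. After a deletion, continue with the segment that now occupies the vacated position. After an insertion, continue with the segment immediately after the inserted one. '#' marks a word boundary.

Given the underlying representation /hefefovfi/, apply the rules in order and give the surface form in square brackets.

[hevevovvi]

1 Glottal Epenthesis: no change — [hefefovfi]
2 Progressive Voicing Assimilation: [hefefovfi] → [hefefovvi]
3 Voicing Between Vowels: [hefefovvi] → [hevevovvi]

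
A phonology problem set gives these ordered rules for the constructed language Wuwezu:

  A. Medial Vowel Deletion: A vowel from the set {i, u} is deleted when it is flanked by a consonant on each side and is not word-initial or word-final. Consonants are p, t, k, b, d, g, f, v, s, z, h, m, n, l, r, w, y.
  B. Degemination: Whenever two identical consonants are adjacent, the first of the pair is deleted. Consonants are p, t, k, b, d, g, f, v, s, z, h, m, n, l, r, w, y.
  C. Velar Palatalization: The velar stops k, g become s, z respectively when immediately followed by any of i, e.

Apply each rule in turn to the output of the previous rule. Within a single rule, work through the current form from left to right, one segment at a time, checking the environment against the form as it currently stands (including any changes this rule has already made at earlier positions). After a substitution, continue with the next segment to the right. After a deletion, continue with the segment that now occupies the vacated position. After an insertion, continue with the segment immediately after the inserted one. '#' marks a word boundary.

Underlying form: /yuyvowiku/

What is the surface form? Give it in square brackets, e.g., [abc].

A Medial Vowel Deletion: [yuyvowiku] → [yyvowku]
B Degemination: [yyvowku] → [yvowku]
C Velar Palatalization: no change — [yvowku]

[yvowku]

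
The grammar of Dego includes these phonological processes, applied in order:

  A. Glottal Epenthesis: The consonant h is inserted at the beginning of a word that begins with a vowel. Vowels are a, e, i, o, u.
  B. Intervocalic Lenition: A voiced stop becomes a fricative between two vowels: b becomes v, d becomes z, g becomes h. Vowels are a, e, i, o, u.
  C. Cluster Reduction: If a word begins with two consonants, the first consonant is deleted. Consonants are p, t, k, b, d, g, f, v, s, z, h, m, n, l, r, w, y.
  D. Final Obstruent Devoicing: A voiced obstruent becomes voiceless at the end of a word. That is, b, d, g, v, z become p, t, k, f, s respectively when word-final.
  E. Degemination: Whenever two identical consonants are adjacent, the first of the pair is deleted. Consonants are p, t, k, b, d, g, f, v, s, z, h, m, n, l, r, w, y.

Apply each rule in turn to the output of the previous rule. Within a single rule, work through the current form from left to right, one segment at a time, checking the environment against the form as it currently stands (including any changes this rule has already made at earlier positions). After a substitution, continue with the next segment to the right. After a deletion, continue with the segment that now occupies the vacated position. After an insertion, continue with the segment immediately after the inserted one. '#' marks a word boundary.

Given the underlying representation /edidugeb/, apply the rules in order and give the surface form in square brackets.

[hezizuhep]

A Glottal Epenthesis: [edidugeb] → [hedidugeb]
B Intervocalic Lenition: [hedidugeb] → [hezizuheb]
C Cluster Reduction: no change — [hezizuheb]
D Final Obstruent Devoicing: [hezizuheb] → [hezizuhep]
E Degemination: no change — [hezizuhep]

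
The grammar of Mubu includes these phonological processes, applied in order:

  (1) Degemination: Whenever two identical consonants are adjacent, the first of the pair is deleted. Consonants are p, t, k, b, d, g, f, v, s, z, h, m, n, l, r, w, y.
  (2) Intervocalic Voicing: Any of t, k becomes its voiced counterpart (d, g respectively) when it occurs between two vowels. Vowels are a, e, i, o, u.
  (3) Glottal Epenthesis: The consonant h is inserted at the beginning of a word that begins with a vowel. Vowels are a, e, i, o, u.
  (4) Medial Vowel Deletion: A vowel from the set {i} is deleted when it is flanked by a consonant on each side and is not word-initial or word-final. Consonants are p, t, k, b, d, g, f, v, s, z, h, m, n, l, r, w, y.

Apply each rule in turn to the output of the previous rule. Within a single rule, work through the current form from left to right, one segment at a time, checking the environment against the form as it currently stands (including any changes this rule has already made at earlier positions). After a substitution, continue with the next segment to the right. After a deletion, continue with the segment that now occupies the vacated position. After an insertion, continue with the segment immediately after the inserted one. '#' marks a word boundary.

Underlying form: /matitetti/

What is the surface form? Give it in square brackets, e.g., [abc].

(1) Degemination: [matitetti] → [matiteti]
(2) Intervocalic Voicing: [matiteti] → [madidedi]
(3) Glottal Epenthesis: no change — [madidedi]
(4) Medial Vowel Deletion: [madidedi] → [maddedi]

[maddedi]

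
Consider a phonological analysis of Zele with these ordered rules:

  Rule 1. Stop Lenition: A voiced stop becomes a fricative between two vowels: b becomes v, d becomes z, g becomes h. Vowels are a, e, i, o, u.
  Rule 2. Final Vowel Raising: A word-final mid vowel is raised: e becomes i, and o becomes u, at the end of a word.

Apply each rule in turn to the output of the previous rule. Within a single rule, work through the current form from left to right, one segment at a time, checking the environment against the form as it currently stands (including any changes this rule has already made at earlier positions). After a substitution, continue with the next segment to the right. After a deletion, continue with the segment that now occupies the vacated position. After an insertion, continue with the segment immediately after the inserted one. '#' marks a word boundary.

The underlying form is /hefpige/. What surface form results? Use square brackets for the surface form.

[hefpihi]

Rule 1 Stop Lenition: [hefpige] → [hefpihe]
Rule 2 Final Vowel Raising: [hefpihe] → [hefpihi]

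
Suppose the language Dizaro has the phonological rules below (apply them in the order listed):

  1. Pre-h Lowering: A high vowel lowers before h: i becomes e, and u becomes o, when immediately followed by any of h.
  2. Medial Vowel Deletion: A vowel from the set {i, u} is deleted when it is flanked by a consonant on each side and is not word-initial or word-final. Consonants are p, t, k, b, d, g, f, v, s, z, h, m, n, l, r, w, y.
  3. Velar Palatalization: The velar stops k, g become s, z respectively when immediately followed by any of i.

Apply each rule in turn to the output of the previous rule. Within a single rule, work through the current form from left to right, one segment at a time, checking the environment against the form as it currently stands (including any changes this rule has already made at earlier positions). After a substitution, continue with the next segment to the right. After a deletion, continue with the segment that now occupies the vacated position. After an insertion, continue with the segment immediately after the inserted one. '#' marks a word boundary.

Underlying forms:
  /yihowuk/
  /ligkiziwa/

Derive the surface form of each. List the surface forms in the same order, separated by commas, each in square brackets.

[yehowk], [lgkzwa]

/yihowuk/:
  1 Pre-h Lowering: [yihowuk] → [yehowuk]
  2 Medial Vowel Deletion: [yehowuk] → [yehowk]
  3 Velar Palatalization: no change — [yehowk]
/ligkiziwa/:
  1 Pre-h Lowering: no change — [ligkiziwa]
  2 Medial Vowel Deletion: [ligkiziwa] → [lgkzwa]
  3 Velar Palatalization: no change — [lgkzwa]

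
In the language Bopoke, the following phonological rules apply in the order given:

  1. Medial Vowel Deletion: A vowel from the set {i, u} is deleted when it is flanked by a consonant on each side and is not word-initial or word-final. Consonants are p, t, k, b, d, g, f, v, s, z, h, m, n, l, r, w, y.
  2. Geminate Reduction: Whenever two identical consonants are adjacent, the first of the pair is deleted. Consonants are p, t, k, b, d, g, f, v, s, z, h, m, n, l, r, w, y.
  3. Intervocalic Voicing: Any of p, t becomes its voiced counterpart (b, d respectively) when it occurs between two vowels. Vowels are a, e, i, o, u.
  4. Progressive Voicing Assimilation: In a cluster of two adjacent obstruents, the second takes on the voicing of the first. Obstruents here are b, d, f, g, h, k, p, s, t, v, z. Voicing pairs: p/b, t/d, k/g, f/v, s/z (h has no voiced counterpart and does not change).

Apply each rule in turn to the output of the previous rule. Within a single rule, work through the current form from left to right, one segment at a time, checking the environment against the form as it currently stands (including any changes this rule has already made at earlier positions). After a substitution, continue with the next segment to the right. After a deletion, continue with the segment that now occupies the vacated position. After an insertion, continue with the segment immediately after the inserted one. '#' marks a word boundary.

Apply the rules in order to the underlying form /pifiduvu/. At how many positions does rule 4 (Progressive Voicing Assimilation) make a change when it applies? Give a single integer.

1 Medial Vowel Deletion: [pifiduvu] → [pfdvu]
2 Geminate Reduction: no change — [pfdvu]
3 Intervocalic Voicing: no change — [pfdvu]
4 Progressive Voicing Assimilation: [pfdvu] → [pftfu]
Rule 4 changed 2 position(s).

2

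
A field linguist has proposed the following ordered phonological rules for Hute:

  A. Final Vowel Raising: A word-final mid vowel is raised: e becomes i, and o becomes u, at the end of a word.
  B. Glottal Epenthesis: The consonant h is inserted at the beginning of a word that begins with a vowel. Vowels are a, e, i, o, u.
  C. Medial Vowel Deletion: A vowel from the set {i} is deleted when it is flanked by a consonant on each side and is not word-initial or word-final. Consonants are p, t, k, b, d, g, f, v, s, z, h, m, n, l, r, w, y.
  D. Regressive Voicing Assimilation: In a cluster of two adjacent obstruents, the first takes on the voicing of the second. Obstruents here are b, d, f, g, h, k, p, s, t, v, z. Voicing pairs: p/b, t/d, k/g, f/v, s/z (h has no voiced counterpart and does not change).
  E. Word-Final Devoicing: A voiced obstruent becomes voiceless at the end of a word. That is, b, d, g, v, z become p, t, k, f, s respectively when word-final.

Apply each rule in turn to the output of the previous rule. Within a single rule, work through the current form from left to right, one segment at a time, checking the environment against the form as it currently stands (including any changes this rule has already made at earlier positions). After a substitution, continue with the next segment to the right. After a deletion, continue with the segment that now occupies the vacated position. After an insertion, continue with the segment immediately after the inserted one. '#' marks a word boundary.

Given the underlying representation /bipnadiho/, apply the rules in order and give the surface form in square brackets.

A Final Vowel Raising: [bipnadiho] → [bipnadihu]
B Glottal Epenthesis: no change — [bipnadihu]
C Medial Vowel Deletion: [bipnadihu] → [bpnadhu]
D Regressive Voicing Assimilation: [bpnadhu] → [ppnathu]
E Word-Final Devoicing: no change — [ppnathu]

[ppnathu]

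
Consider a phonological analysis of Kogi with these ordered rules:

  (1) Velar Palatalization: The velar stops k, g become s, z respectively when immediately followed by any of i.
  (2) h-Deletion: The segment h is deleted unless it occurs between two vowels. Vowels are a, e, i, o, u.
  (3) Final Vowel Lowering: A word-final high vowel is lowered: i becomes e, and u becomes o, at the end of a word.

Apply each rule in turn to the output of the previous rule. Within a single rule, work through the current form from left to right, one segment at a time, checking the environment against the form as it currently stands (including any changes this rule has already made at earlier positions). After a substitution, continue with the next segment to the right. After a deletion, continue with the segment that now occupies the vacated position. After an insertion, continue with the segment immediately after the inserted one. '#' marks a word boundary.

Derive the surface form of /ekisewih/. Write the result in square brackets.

[esisewe]

(1) Velar Palatalization: [ekisewih] → [esisewih]
(2) h-Deletion: [esisewih] → [esisewi]
(3) Final Vowel Lowering: [esisewi] → [esisewe]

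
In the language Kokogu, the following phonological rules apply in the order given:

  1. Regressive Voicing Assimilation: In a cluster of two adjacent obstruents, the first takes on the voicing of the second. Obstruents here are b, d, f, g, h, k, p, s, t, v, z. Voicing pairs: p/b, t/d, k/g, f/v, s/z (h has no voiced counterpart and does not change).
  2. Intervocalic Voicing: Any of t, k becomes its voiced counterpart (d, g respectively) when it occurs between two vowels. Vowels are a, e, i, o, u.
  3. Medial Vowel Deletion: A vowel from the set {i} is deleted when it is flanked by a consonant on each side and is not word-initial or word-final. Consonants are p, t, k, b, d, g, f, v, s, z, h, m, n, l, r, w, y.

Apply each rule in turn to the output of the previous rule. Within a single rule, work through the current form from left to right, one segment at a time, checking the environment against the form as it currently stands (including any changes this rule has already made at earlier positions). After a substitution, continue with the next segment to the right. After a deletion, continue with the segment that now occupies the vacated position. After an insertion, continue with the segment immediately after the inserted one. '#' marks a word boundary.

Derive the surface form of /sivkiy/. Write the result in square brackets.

[sfky]

1 Regressive Voicing Assimilation: [sivkiy] → [sifkiy]
2 Intervocalic Voicing: no change — [sifkiy]
3 Medial Vowel Deletion: [sifkiy] → [sfky]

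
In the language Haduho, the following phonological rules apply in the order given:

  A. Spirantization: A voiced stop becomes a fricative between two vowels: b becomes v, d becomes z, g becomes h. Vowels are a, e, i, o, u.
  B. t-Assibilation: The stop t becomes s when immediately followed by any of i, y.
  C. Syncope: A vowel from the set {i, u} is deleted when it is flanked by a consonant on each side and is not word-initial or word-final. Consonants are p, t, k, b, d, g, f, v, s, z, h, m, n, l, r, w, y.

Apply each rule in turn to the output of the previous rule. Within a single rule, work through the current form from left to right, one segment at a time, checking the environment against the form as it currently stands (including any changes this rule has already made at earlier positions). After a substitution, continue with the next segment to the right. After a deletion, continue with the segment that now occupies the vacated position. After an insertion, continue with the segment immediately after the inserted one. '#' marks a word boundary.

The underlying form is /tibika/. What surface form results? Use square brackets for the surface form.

[svka]

A Spirantization: [tibika] → [tivika]
B t-Assibilation: [tivika] → [sivika]
C Syncope: [sivika] → [svka]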